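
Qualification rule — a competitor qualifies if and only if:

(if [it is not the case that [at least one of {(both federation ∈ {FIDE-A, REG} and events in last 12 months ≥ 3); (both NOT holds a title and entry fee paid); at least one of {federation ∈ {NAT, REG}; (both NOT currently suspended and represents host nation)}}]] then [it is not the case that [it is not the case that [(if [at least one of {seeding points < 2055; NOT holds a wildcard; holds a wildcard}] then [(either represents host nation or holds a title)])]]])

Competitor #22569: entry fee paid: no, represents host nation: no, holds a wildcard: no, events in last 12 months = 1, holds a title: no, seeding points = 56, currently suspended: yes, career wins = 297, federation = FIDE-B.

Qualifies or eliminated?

Atomic conditions:
  federation ∈ {FIDE-A, REG}: FIDE-B is not in the set → false
  events in last 12 months ≥ 3: 1 ≥ 3 is false
  NOT holds a title: no → true
  entry fee paid: no → false
  federation ∈ {NAT, REG}: FIDE-B is not in the set → false
  NOT currently suspended: yes → false
  represents host nation: no → false
  seeding points < 2055: 56 < 2055 is true
  NOT holds a wildcard: no → true
  holds a wildcard: no → false
  holds a title: no → false
Combine:
[1.1.1] false AND false = false
[1.1.2] true AND false = false
[1.1.3.2] false AND false = false
[1.1.3] false OR false = false
[1.1] false OR false OR false = false
[1] NOT false = true
[2.1.1.1] true OR true OR false = true
[2.1.1.2] false OR false = false
[2.1.1] true → false = false
[2.1] NOT false = true
[2] NOT true = false
[root] true → false = false
Overall: false → eliminated

Eliminated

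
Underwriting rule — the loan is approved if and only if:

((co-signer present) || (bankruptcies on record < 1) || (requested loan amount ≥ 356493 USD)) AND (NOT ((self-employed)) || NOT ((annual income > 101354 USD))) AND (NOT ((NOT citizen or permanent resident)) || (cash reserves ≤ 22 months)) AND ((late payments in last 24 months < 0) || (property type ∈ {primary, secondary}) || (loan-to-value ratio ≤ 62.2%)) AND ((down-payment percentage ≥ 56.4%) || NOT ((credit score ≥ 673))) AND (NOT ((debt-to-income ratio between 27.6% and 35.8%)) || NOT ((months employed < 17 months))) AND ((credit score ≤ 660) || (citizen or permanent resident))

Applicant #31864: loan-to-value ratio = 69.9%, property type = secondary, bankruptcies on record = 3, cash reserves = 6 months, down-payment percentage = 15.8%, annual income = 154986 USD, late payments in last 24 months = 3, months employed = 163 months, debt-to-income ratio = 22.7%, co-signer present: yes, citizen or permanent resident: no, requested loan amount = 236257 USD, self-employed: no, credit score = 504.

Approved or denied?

Approved

Atomic conditions:
  co-signer present: yes → true
  bankruptcies on record < 1: 3 < 1 is false
  requested loan amount ≥ 356493 USD: 236257 ≥ 356493 is false
  self-employed: no → false
  annual income > 101354 USD: 154986 > 101354 is true
  NOT citizen or permanent resident: no → true
  cash reserves ≤ 22 months: 6 ≤ 22 is true
  late payments in last 24 months < 0: 3 < 0 is false
  property type ∈ {primary, secondary}: secondary is in the set → true
  loan-to-value ratio ≤ 62.2%: 69.9 ≤ 62.2 is false
  down-payment percentage ≥ 56.4%: 15.8 ≥ 56.4 is false
  credit score ≥ 673: 504 ≥ 673 is false
  debt-to-income ratio between 27.6% and 35.8%: 22.7 in [27.6, 35.8] is false
  months employed < 17 months: 163 < 17 is false
  credit score ≤ 660: 504 ≤ 660 is true
  citizen or permanent resident: no → false
Combine:
[1] true OR false OR false = true
[2.1] NOT false = true
[2.2] NOT true = false
[2] true OR false = true
[3.1] NOT true = false
[3] false OR true = true
[4] false OR true OR false = true
[5.2] NOT false = true
[5] false OR true = true
[6.1] NOT false = true
[6.2] NOT false = true
[6] true OR true = true
[7] true OR false = true
[root] true AND true AND true AND true AND true AND true AND true = true
Overall: true → approved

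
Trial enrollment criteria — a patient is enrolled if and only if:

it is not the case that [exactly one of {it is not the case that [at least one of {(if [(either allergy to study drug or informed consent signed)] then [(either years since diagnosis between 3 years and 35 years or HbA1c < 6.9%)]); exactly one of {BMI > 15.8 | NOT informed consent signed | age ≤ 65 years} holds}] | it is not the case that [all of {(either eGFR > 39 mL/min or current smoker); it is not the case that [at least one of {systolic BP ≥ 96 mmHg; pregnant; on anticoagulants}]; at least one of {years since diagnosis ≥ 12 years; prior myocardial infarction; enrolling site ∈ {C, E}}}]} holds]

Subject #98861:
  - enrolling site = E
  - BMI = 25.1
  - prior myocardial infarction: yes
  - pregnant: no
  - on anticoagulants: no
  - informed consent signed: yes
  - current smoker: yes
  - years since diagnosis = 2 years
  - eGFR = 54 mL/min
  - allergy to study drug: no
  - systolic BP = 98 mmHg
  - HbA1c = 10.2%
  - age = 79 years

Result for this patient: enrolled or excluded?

Atomic conditions:
  allergy to study drug: no → false
  informed consent signed: yes → true
  years since diagnosis between 3 years and 35 years: 2 in [3, 35] is false
  HbA1c < 6.9%: 10.2 < 6.9 is false
  BMI > 15.8: 25.1 > 15.8 is true
  NOT informed consent signed: yes → false
  age ≤ 65 years: 79 ≤ 65 is false
  eGFR > 39 mL/min: 54 > 39 is true
  current smoker: yes → true
  systolic BP ≥ 96 mmHg: 98 ≥ 96 is true
  pregnant: no → false
  on anticoagulants: no → false
  years since diagnosis ≥ 12 years: 2 ≥ 12 is false
  prior myocardial infarction: yes → true
  enrolling site ∈ {C, E}: E is in the set → true
Combine:
[1.1.1.1.1] false OR true = true
[1.1.1.1.2] false OR false = false
[1.1.1.1] true → false = false
[1.1.1.2] exactly-one(true, false, false) = true
[1.1.1] false OR true = true
[1.1] NOT true = false
[1.2.1.1] true OR true = true
[1.2.1.2.1] true OR false OR false = true
[1.2.1.2] NOT true = false
[1.2.1.3] false OR true OR true = true
[1.2.1] true AND false AND true = false
[1.2] NOT false = true
[1] exactly-one(false, true) = true
[root] NOT true = false
Overall: false → excluded

Excluded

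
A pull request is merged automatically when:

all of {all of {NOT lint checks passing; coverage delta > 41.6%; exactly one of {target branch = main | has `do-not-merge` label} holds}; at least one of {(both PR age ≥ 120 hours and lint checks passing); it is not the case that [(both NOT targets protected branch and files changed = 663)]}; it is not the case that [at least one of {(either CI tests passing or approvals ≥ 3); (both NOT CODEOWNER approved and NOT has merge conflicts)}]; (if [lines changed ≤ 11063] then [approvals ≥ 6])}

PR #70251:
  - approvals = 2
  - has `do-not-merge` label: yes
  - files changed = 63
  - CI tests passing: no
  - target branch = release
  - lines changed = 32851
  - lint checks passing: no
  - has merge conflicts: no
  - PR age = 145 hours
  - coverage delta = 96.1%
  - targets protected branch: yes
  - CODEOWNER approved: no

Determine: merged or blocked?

Atomic conditions:
  NOT lint checks passing: no → true
  coverage delta > 41.6%: 96.1 > 41.6 is true
  target branch = main: release == main is false
  has `do-not-merge` label: yes → true
  PR age ≥ 120 hours: 145 ≥ 120 is true
  lint checks passing: no → false
  NOT targets protected branch: yes → false
  files changed = 663: 63 == 663 is false
  CI tests passing: no → false
  approvals ≥ 3: 2 ≥ 3 is false
  NOT CODEOWNER approved: no → true
  NOT has merge conflicts: no → true
  lines changed ≤ 11063: 32851 ≤ 11063 is false
  approvals ≥ 6: 2 ≥ 6 is false
Combine:
[1.3] exactly-one(false, true) = true
[1] true AND true AND true = true
[2.1] true AND false = false
[2.2.1] false AND false = false
[2.2] NOT false = true
[2] false OR true = true
[3.1.1] false OR false = false
[3.1.2] true AND true = true
[3.1] false OR true = true
[3] NOT true = false
[4] false → false (antecedent false ⇒ implication holds) = true
[root] true AND true AND false AND true = false
Overall: false → blocked

Blocked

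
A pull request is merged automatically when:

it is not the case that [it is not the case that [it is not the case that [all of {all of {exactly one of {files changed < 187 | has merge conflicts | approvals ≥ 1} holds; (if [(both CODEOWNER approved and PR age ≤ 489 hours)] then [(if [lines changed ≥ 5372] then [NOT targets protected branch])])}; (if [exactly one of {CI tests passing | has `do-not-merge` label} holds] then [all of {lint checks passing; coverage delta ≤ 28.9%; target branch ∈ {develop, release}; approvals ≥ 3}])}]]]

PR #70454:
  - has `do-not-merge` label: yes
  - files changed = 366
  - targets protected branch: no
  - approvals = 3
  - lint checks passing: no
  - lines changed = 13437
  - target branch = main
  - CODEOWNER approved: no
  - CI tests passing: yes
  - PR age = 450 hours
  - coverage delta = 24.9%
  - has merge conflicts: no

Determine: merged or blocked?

Blocked

Atomic conditions:
  files changed < 187: 366 < 187 is false
  has merge conflicts: no → false
  approvals ≥ 1: 3 ≥ 1 is true
  CODEOWNER approved: no → false
  PR age ≤ 489 hours: 450 ≤ 489 is true
  lines changed ≥ 5372: 13437 ≥ 5372 is true
  NOT targets protected branch: no → true
  CI tests passing: yes → true
  has `do-not-merge` label: yes → true
  lint checks passing: no → false
  coverage delta ≤ 28.9%: 24.9 ≤ 28.9 is true
  target branch ∈ {develop, release}: main is not in the set → false
  approvals ≥ 3: 3 ≥ 3 is true
Combine:
[1.1.1.1.1] exactly-one(false, false, true) = true
[1.1.1.1.2.1] false AND true = false
[1.1.1.1.2.2] true → true = true
[1.1.1.1.2] false → true (antecedent false ⇒ implication holds) = true
[1.1.1.1] true AND true = true
[1.1.1.2.1] exactly-one(true, true) = false
[1.1.1.2.2] false AND true AND false AND true = false
[1.1.1.2] false → false (antecedent false ⇒ implication holds) = true
[1.1.1] true AND true = true
[1.1] NOT true = false
[1] NOT false = true
[root] NOT true = false
Overall: false → blocked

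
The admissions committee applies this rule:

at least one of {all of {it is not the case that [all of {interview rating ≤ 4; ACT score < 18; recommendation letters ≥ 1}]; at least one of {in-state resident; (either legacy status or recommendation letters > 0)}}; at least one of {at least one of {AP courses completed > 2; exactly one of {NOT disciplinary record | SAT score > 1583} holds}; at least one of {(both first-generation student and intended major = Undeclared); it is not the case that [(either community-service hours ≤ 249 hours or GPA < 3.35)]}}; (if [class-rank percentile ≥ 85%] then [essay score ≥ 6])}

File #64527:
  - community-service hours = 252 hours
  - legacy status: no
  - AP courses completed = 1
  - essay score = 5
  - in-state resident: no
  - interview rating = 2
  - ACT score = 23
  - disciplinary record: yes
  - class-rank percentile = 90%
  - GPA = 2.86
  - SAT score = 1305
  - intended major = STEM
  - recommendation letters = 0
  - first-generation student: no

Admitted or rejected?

Rejected

Atomic conditions:
  interview rating ≤ 4: 2 ≤ 4 is true
  ACT score < 18: 23 < 18 is false
  recommendation letters ≥ 1: 0 ≥ 1 is false
  in-state resident: no → false
  legacy status: no → false
  recommendation letters > 0: 0 > 0 is false
  AP courses completed > 2: 1 > 2 is false
  NOT disciplinary record: yes → false
  SAT score > 1583: 1305 > 1583 is false
  first-generation student: no → false
  intended major = Undeclared: STEM == Undeclared is false
  community-service hours ≤ 249 hours: 252 ≤ 249 is false
  GPA < 3.35: 2.86 < 3.35 is true
  class-rank percentile ≥ 85%: 90 ≥ 85 is true
  essay score ≥ 6: 5 ≥ 6 is false
Combine:
[1.1.1] true AND false AND false = false
[1.1] NOT false = true
[1.2.2] false OR false = false
[1.2] false OR false = false
[1] true AND false = false
[2.1.2] exactly-one(false, false) = false
[2.1] false OR false = false
[2.2.1] false AND false = false
[2.2.2.1] false OR true = true
[2.2.2] NOT true = false
[2.2] false OR false = false
[2] false OR false = false
[3] true → false = false
[root] false OR false OR false = false
Overall: false → rejected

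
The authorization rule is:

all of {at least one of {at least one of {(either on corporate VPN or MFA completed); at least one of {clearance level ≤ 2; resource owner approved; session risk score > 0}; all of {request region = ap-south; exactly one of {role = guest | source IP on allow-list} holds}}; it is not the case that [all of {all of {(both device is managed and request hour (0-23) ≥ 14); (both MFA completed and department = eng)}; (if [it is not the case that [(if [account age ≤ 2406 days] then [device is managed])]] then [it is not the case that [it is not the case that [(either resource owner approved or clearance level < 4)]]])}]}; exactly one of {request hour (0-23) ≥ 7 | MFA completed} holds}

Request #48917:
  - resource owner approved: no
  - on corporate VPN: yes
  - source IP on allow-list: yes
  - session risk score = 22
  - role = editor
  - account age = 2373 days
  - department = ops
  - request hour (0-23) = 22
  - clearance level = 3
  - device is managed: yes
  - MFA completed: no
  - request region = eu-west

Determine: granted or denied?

Granted

Atomic conditions:
  on corporate VPN: yes → true
  MFA completed: no → false
  clearance level ≤ 2: 3 ≤ 2 is false
  resource owner approved: no → false
  session risk score > 0: 22 > 0 is true
  request region = ap-south: eu-west == ap-south is false
  role = guest: editor == guest is false
  source IP on allow-list: yes → true
  device is managed: yes → true
  request hour (0-23) ≥ 14: 22 ≥ 14 is true
  department = eng: ops == eng is false
  account age ≤ 2406 days: 2373 ≤ 2406 is true
  clearance level < 4: 3 < 4 is true
  request hour (0-23) ≥ 7: 22 ≥ 7 is true
Combine:
[1.1.1] true OR false = true
[1.1.2] false OR false OR true = true
[1.1.3.2] exactly-one(false, true) = true
[1.1.3] false AND true = false
[1.1] true OR true OR false = true
[1.2.1.1.1] true AND true = true
[1.2.1.1.2] false AND false = false
[1.2.1.1] true AND false = false
[1.2.1.2.1.1] true → true = true
[1.2.1.2.1] NOT true = false
[1.2.1.2.2.1.1] false OR true = true
[1.2.1.2.2.1] NOT true = false
[1.2.1.2.2] NOT false = true
[1.2.1.2] false → true (antecedent false ⇒ implication holds) = true
[1.2.1] false AND true = false
[1.2] NOT false = true
[1] true OR true = true
[2] exactly-one(true, false) = true
[root] true AND true = true
Overall: true → granted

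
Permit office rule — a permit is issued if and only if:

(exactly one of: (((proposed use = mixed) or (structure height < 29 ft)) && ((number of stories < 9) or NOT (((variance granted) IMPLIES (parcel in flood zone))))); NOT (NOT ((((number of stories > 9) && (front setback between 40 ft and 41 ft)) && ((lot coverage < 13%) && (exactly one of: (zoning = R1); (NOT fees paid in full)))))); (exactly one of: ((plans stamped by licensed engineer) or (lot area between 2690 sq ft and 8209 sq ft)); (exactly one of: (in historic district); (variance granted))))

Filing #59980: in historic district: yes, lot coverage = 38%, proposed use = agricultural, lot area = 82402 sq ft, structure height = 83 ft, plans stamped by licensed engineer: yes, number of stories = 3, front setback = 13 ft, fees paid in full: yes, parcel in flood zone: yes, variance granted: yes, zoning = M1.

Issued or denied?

Atomic conditions:
  proposed use = mixed: agricultural == mixed is false
  structure height < 29 ft: 83 < 29 is false
  number of stories < 9: 3 < 9 is true
  variance granted: yes → true
  parcel in flood zone: yes → true
  number of stories > 9: 3 > 9 is false
  front setback between 40 ft and 41 ft: 13 in [40, 41] is false
  lot coverage < 13%: 38 < 13 is false
  zoning = R1: M1 == R1 is false
  NOT fees paid in full: yes → false
  plans stamped by licensed engineer: yes → true
  lot area between 2690 sq ft and 8209 sq ft: 82402 in [2690, 8209] is false
  in historic district: yes → true
Combine:
[1.1] false OR false = false
[1.2.2.1] true → true = true
[1.2.2] NOT true = false
[1.2] true OR false = true
[1] false AND true = false
[2.1.1.1] false AND false = false
[2.1.1.2.2] exactly-one(false, false) = false
[2.1.1.2] false AND false = false
[2.1.1] false AND false = false
[2.1] NOT false = true
[2] NOT true = false
[3.1] true OR false = true
[3.2] exactly-one(true, true) = false
[3] exactly-one(true, false) = true
[root] exactly-one(false, false, true) = true
Overall: true → issued

Issued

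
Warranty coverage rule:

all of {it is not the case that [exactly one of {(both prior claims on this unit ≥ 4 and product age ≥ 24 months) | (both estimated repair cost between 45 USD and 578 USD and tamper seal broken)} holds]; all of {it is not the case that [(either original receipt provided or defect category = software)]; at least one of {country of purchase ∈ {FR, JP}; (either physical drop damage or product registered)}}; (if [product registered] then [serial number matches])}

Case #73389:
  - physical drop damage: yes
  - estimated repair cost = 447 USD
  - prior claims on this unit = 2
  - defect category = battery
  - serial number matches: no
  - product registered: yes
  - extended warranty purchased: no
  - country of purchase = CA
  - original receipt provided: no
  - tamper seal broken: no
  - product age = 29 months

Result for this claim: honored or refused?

Atomic conditions:
  prior claims on this unit ≥ 4: 2 ≥ 4 is false
  product age ≥ 24 months: 29 ≥ 24 is true
  estimated repair cost between 45 USD and 578 USD: 447 in [45, 578] is true
  tamper seal broken: no → false
  original receipt provided: no → false
  defect category = software: battery == software is false
  country of purchase ∈ {FR, JP}: CA is not in the set → false
  physical drop damage: yes → true
  product registered: yes → true
  serial number matches: no → false
Combine:
[1.1.1] false AND true = false
[1.1.2] true AND false = false
[1.1] exactly-one(false, false) = false
[1] NOT false = true
[2.1.1] false OR false = false
[2.1] NOT false = true
[2.2.2] true OR true = true
[2.2] false OR true = true
[2] true AND true = true
[3] true → false = false
[root] true AND true AND false = false
Overall: false → refused

Refused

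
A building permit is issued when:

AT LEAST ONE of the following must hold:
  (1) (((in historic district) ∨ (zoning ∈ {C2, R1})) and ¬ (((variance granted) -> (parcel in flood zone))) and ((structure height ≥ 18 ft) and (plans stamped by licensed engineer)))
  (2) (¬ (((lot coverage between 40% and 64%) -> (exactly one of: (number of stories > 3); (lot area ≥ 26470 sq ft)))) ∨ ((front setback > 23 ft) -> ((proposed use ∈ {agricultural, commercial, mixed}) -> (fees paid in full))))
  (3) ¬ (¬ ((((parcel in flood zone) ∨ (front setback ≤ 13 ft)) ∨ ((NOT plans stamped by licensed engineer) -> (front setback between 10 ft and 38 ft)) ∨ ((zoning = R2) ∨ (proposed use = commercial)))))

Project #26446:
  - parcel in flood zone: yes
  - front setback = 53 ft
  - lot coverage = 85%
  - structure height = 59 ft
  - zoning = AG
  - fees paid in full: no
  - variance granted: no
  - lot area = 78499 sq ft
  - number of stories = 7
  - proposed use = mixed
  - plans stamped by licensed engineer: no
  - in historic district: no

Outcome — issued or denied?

Issued

Atomic conditions:
  in historic district: no → false
  zoning ∈ {C2, R1}: AG is not in the set → false
  variance granted: no → false
  parcel in flood zone: yes → true
  structure height ≥ 18 ft: 59 ≥ 18 is true
  plans stamped by licensed engineer: no → false
  lot coverage between 40% and 64%: 85 in [40, 64] is false
  number of stories > 3: 7 > 3 is true
  lot area ≥ 26470 sq ft: 78499 ≥ 26470 is true
  front setback > 23 ft: 53 > 23 is true
  proposed use ∈ {agricultural, commercial, mixed}: mixed is in the set → true
  fees paid in full: no → false
  front setback ≤ 13 ft: 53 ≤ 13 is false
  NOT plans stamped by licensed engineer: no → true
  front setback between 10 ft and 38 ft: 53 in [10, 38] is false
  zoning = R2: AG == R2 is false
  proposed use = commercial: mixed == commercial is false
Combine:
[1.1] false OR false = false
[1.2.1] false → true (antecedent false ⇒ implication holds) = true
[1.2] NOT true = false
[1.3] true AND false = false
[1] false AND false AND false = false
[2.1.1.2] exactly-one(true, true) = false
[2.1.1] false → false (antecedent false ⇒ implication holds) = true
[2.1] NOT true = false
[2.2.2] true → false = false
[2.2] true → false = false
[2] false OR false = false
[3.1.1.1] true OR false = true
[3.1.1.2] true → false = false
[3.1.1.3] false OR false = false
[3.1.1] true OR false OR false = true
[3.1] NOT true = false
[3] NOT false = true
[root] false OR false OR true = true
Overall: true → issued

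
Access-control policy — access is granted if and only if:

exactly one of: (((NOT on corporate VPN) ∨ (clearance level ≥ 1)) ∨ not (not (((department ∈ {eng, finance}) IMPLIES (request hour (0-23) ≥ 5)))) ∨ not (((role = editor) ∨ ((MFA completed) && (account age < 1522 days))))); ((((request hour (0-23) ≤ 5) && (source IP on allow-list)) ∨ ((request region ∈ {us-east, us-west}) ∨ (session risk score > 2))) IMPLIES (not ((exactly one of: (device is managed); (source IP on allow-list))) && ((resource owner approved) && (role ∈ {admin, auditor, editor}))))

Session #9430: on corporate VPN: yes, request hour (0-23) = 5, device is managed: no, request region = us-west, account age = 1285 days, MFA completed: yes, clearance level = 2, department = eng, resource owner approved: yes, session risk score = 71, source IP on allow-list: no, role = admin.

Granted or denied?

Denied

Atomic conditions:
  NOT on corporate VPN: yes → false
  clearance level ≥ 1: 2 ≥ 1 is true
  department ∈ {eng, finance}: eng is in the set → true
  request hour (0-23) ≥ 5: 5 ≥ 5 is true
  role = editor: admin == editor is false
  MFA completed: yes → true
  account age < 1522 days: 1285 < 1522 is true
  request hour (0-23) ≤ 5: 5 ≤ 5 is true
  source IP on allow-list: no → false
  request region ∈ {us-east, us-west}: us-west is in the set → true
  session risk score > 2: 71 > 2 is true
  device is managed: no → false
  resource owner approved: yes → true
  role ∈ {admin, auditor, editor}: admin is in the set → true
Combine:
[1.1] false OR true = true
[1.2.1.1] true → true = true
[1.2.1] NOT true = false
[1.2] NOT false = true
[1.3.1.2] true AND true = true
[1.3.1] false OR true = true
[1.3] NOT true = false
[1] true OR true OR false = true
[2.1.1] true AND false = false
[2.1.2] true OR true = true
[2.1] false OR true = true
[2.2.1.1] exactly-one(false, false) = false
[2.2.1] NOT false = true
[2.2.2] true AND true = true
[2.2] true AND true = true
[2] true → true = true
[root] exactly-one(true, true) = false
Overall: false → denied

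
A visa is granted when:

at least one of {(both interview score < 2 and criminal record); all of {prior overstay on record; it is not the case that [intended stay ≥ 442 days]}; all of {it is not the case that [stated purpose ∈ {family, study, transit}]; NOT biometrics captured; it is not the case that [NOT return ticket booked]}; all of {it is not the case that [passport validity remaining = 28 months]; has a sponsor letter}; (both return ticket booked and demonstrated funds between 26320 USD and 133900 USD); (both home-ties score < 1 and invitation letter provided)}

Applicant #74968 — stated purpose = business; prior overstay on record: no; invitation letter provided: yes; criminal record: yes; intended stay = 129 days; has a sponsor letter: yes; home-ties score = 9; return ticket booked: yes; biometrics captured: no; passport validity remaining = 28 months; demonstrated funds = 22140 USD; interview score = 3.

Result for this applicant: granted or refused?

Granted

Atomic conditions:
  interview score < 2: 3 < 2 is false
  criminal record: yes → true
  prior overstay on record: no → false
  intended stay ≥ 442 days: 129 ≥ 442 is false
  stated purpose ∈ {family, study, transit}: business is not in the set → false
  NOT biometrics captured: no → true
  NOT return ticket booked: yes → false
  passport validity remaining = 28 months: 28 == 28 is true
  has a sponsor letter: yes → true
  return ticket booked: yes → true
  demonstrated funds between 26320 USD and 133900 USD: 22140 in [26320, 133900] is false
  home-ties score < 1: 9 < 1 is false
  invitation letter provided: yes → true
Combine:
[1] false AND true = false
[2.2] NOT false = true
[2] false AND true = false
[3.1] NOT false = true
[3.3] NOT false = true
[3] true AND true AND true = true
[4.1] NOT true = false
[4] false AND true = false
[5] true AND false = false
[6] false AND true = false
[root] false OR false OR true OR false OR false OR false = true
Overall: true → granted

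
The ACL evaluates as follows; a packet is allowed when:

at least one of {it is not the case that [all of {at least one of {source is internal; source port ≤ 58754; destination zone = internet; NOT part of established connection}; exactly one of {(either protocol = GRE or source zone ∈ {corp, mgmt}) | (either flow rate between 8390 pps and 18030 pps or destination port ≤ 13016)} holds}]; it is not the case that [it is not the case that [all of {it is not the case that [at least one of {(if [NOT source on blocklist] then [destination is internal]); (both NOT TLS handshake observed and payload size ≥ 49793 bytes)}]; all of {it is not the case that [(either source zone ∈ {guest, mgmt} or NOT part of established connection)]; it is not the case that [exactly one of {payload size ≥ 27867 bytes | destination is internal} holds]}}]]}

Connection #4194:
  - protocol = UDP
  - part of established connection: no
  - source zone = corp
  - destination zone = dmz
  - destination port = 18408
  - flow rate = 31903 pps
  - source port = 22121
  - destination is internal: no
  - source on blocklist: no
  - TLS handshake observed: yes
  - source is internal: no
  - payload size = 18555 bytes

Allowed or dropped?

Dropped

Atomic conditions:
  source is internal: no → false
  source port ≤ 58754: 22121 ≤ 58754 is true
  destination zone = internet: dmz == internet is false
  NOT part of established connection: no → true
  protocol = GRE: UDP == GRE is false
  source zone ∈ {corp, mgmt}: corp is in the set → true
  flow rate between 8390 pps and 18030 pps: 31903 in [8390, 18030] is false
  destination port ≤ 13016: 18408 ≤ 13016 is false
  NOT source on blocklist: no → true
  destination is internal: no → false
  NOT TLS handshake observed: yes → false
  payload size ≥ 49793 bytes: 18555 ≥ 49793 is false
  source zone ∈ {guest, mgmt}: corp is not in the set → false
  payload size ≥ 27867 bytes: 18555 ≥ 27867 is false
Combine:
[1.1.1] false OR true OR false OR true = true
[1.1.2.1] false OR true = true
[1.1.2.2] false OR false = false
[1.1.2] exactly-one(true, false) = true
[1.1] true AND true = true
[1] NOT true = false
[2.1.1.1.1.1] true → false = false
[2.1.1.1.1.2] false AND false = false
[2.1.1.1.1] false OR false = false
[2.1.1.1] NOT false = true
[2.1.1.2.1.1] false OR true = true
[2.1.1.2.1] NOT true = false
[2.1.1.2.2.1] exactly-one(false, false) = false
[2.1.1.2.2] NOT false = true
[2.1.1.2] false AND true = false
[2.1.1] true AND false = false
[2.1] NOT false = true
[2] NOT true = false
[root] false OR false = false
Overall: false → dropped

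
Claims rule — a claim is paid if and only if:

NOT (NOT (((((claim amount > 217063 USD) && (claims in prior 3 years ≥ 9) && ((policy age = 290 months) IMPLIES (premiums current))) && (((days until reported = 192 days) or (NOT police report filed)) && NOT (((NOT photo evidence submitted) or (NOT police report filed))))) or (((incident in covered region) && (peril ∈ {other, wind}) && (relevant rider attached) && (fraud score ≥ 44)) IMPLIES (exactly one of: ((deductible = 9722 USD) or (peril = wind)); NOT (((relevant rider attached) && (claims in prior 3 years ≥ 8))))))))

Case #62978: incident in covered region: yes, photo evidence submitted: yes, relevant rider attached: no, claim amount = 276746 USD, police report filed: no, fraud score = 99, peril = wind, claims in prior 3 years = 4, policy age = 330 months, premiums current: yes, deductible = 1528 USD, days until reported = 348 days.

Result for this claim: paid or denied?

Paid

Atomic conditions:
  claim amount > 217063 USD: 276746 > 217063 is true
  claims in prior 3 years ≥ 9: 4 ≥ 9 is false
  policy age = 290 months: 330 == 290 is false
  premiums current: yes → true
  days until reported = 192 days: 348 == 192 is false
  NOT police report filed: no → true
  NOT photo evidence submitted: yes → false
  incident in covered region: yes → true
  peril ∈ {other, wind}: wind is in the set → true
  relevant rider attached: no → false
  fraud score ≥ 44: 99 ≥ 44 is true
  deductible = 9722 USD: 1528 == 9722 is false
  peril = wind: wind == wind is true
  claims in prior 3 years ≥ 8: 4 ≥ 8 is false
Combine:
[1.1.1.1.3] false → true (antecedent false ⇒ implication holds) = true
[1.1.1.1] true AND false AND true = false
[1.1.1.2.1] false OR true = true
[1.1.1.2.2.1] false OR true = true
[1.1.1.2.2] NOT true = false
[1.1.1.2] true AND false = false
[1.1.1] false AND false = false
[1.1.2.1] true AND true AND false AND true = false
[1.1.2.2.1] false OR true = true
[1.1.2.2.2.1] false AND false = false
[1.1.2.2.2] NOT false = true
[1.1.2.2] exactly-one(true, true) = false
[1.1.2] false → false (antecedent false ⇒ implication holds) = true
[1.1] false OR true = true
[1] NOT true = false
[root] NOT false = true
Overall: true → paid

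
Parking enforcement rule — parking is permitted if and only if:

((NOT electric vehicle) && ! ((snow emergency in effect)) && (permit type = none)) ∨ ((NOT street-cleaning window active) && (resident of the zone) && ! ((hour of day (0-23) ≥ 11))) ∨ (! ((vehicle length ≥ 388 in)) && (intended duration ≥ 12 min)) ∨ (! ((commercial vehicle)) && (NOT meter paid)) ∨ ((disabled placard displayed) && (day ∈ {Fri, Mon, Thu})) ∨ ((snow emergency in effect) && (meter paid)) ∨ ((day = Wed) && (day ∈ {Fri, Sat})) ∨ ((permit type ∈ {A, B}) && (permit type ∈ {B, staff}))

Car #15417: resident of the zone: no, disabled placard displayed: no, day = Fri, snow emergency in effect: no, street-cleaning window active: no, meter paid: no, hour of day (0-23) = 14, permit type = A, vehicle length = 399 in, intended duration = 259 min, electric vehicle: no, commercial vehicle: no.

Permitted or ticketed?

Permitted

Atomic conditions:
  NOT electric vehicle: no → true
  snow emergency in effect: no → false
  permit type = none: A == none is false
  NOT street-cleaning window active: no → true
  resident of the zone: no → false
  hour of day (0-23) ≥ 11: 14 ≥ 11 is true
  vehicle length ≥ 388 in: 399 ≥ 388 is true
  intended duration ≥ 12 min: 259 ≥ 12 is true
  commercial vehicle: no → false
  NOT meter paid: no → true
  disabled placard displayed: no → false
  day ∈ {Fri, Mon, Thu}: Fri is in the set → true
  meter paid: no → false
  day = Wed: Fri == Wed is false
  day ∈ {Fri, Sat}: Fri is in the set → true
  permit type ∈ {A, B}: A is in the set → true
  permit type ∈ {B, staff}: A is not in the set → false
Combine:
[1.2] NOT false = true
[1] true AND true AND false = false
[2.3] NOT true = false
[2] true AND false AND false = false
[3.1] NOT true = false
[3] false AND true = false
[4.1] NOT false = true
[4] true AND true = true
[5] false AND true = false
[6] false AND false = false
[7] false AND true = false
[8] true AND false = false
[root] false OR false OR false OR true OR false OR false OR false OR false = true
Overall: true → permitted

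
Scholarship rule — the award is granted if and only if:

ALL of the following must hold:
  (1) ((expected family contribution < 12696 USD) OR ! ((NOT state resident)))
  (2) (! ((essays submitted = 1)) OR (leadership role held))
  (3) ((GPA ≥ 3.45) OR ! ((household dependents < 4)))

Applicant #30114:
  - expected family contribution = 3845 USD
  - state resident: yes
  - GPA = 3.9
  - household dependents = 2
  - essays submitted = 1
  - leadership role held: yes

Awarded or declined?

Atomic conditions:
  expected family contribution < 12696 USD: 3845 < 12696 is true
  NOT state resident: yes → false
  essays submitted = 1: 1 == 1 is true
  leadership role held: yes → true
  GPA ≥ 3.45: 3.9 ≥ 3.45 is true
  household dependents < 4: 2 < 4 is true
Combine:
[1.2] NOT false = true
[1] true OR true = true
[2.1] NOT true = false
[2] false OR true = true
[3.2] NOT true = false
[3] true OR false = true
[root] true AND true AND true = true
Overall: true → awarded

Awarded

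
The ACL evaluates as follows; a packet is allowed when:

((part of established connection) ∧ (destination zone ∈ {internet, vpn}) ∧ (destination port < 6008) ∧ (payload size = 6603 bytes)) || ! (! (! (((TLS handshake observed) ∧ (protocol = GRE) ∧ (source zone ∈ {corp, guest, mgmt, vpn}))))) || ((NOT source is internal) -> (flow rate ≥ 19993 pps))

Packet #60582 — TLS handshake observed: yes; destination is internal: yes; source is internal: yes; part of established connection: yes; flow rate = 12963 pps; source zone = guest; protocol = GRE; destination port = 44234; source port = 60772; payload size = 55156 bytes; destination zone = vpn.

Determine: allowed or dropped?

Allowed

Atomic conditions:
  part of established connection: yes → true
  destination zone ∈ {internet, vpn}: vpn is in the set → true
  destination port < 6008: 44234 < 6008 is false
  payload size = 6603 bytes: 55156 == 6603 is false
  TLS handshake observed: yes → true
  protocol = GRE: GRE == GRE is true
  source zone ∈ {corp, guest, mgmt, vpn}: guest is in the set → true
  NOT source is internal: yes → false
  flow rate ≥ 19993 pps: 12963 ≥ 19993 is false
Combine:
[1] true AND true AND false AND false = false
[2.1.1.1] true AND true AND true = true
[2.1.1] NOT true = false
[2.1] NOT false = true
[2] NOT true = false
[3] false → false (antecedent false ⇒ implication holds) = true
[root] false OR false OR true = true
Overall: true → allowed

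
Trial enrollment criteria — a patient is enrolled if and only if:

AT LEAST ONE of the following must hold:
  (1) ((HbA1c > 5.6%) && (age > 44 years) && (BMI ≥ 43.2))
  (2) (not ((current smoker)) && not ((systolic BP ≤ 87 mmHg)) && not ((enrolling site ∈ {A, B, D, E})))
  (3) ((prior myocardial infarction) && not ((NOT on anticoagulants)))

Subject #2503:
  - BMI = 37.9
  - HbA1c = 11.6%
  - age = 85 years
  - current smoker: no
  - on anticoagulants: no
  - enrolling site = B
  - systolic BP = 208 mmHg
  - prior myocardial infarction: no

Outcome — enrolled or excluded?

Excluded

Atomic conditions:
  HbA1c > 5.6%: 11.6 > 5.6 is true
  age > 44 years: 85 > 44 is true
  BMI ≥ 43.2: 37.9 ≥ 43.2 is false
  current smoker: no → false
  systolic BP ≤ 87 mmHg: 208 ≤ 87 is false
  enrolling site ∈ {A, B, D, E}: B is in the set → true
  prior myocardial infarction: no → false
  NOT on anticoagulants: no → true
Combine:
[1] true AND true AND false = false
[2.1] NOT false = true
[2.2] NOT false = true
[2.3] NOT true = false
[2] true AND true AND false = false
[3.2] NOT true = false
[3] false AND false = false
[root] false OR false OR false = false
Overall: false → excluded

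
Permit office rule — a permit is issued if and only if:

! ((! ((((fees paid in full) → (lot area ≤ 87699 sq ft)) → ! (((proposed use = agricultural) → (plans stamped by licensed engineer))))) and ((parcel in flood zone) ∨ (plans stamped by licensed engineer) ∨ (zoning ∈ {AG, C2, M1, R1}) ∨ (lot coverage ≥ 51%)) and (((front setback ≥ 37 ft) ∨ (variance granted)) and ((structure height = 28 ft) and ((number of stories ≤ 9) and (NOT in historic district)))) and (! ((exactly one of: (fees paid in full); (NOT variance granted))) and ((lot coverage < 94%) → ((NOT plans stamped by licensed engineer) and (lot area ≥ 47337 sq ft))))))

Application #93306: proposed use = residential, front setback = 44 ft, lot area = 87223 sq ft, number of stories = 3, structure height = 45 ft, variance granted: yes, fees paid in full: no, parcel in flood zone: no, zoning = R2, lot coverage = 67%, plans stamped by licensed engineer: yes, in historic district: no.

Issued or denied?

Issued

Atomic conditions:
  fees paid in full: no → false
  lot area ≤ 87699 sq ft: 87223 ≤ 87699 is true
  proposed use = agricultural: residential == agricultural is false
  plans stamped by licensed engineer: yes → true
  parcel in flood zone: no → false
  zoning ∈ {AG, C2, M1, R1}: R2 is not in the set → false
  lot coverage ≥ 51%: 67 ≥ 51 is true
  front setback ≥ 37 ft: 44 ≥ 37 is true
  variance granted: yes → true
  structure height = 28 ft: 45 == 28 is false
  number of stories ≤ 9: 3 ≤ 9 is true
  NOT in historic district: no → true
  NOT variance granted: yes → false
  lot coverage < 94%: 67 < 94 is true
  NOT plans stamped by licensed engineer: yes → false
  lot area ≥ 47337 sq ft: 87223 ≥ 47337 is true
Combine:
[1.1.1.1] false → true (antecedent false ⇒ implication holds) = true
[1.1.1.2.1] false → true (antecedent false ⇒ implication holds) = true
[1.1.1.2] NOT true = false
[1.1.1] true → false = false
[1.1] NOT false = true
[1.2] false OR true OR false OR true = true
[1.3.1] true OR true = true
[1.3.2.2] true AND true = true
[1.3.2] false AND true = false
[1.3] true AND false = false
[1.4.1.1] exactly-one(false, false) = false
[1.4.1] NOT false = true
[1.4.2.2] false AND true = false
[1.4.2] true → false = false
[1.4] true AND false = false
[1] true AND true AND false AND false = false
[root] NOT false = true
Overall: true → issued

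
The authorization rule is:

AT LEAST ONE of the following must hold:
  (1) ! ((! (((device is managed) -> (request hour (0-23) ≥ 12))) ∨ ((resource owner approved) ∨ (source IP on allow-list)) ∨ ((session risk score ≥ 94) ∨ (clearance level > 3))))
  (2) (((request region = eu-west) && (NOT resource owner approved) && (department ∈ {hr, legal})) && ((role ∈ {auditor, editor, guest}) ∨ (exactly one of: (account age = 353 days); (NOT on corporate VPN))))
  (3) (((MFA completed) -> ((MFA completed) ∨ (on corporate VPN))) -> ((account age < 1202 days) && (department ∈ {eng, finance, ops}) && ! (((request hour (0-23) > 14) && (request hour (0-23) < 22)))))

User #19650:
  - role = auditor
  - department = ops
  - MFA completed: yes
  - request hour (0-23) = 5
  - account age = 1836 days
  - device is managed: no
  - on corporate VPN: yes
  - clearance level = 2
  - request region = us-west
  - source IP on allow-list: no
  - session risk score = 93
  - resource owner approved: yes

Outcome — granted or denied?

Atomic conditions:
  device is managed: no → false
  request hour (0-23) ≥ 12: 5 ≥ 12 is false
  resource owner approved: yes → true
  source IP on allow-list: no → false
  session risk score ≥ 94: 93 ≥ 94 is false
  clearance level > 3: 2 > 3 is false
  request region = eu-west: us-west == eu-west is false
  NOT resource owner approved: yes → false
  department ∈ {hr, legal}: ops is not in the set → false
  role ∈ {auditor, editor, guest}: auditor is in the set → true
  account age = 353 days: 1836 == 353 is false
  NOT on corporate VPN: yes → false
  MFA completed: yes → true
  on corporate VPN: yes → true
  account age < 1202 days: 1836 < 1202 is false
  department ∈ {eng, finance, ops}: ops is in the set → true
  request hour (0-23) > 14: 5 > 14 is false
  request hour (0-23) < 22: 5 < 22 is true
Combine:
[1.1.1.1] false → false (antecedent false ⇒ implication holds) = true
[1.1.1] NOT true = false
[1.1.2] true OR false = true
[1.1.3] false OR false = false
[1.1] false OR true OR false = true
[1] NOT true = false
[2.1] false AND false AND false = false
[2.2.2] exactly-one(false, false) = false
[2.2] true OR false = true
[2] false AND true = false
[3.1.2] true OR true = true
[3.1] true → true = true
[3.2.3.1] false AND true = false
[3.2.3] NOT false = true
[3.2] false AND true AND true = false
[3] true → false = false
[root] false OR false OR false = false
Overall: false → denied

Denied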